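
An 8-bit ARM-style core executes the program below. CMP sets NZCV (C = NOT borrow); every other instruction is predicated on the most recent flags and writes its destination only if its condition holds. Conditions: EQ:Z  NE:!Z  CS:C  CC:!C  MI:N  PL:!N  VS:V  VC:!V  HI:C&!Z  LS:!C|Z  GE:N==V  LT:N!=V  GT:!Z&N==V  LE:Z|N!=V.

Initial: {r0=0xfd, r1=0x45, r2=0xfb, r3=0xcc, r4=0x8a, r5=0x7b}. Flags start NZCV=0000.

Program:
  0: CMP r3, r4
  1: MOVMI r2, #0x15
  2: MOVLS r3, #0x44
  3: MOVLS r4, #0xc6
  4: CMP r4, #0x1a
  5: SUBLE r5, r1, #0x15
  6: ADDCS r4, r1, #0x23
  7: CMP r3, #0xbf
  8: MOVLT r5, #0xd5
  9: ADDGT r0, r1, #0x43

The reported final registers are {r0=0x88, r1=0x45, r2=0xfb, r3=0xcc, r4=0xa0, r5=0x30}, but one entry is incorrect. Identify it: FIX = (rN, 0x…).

FIX = (r4, 0x68)

0: ✓ CMP  NZCV=0010
1: · MOVMI
2: · MOVLS
3: · MOVLS
4: ✓ CMP  NZCV=0011
5: ✓ SUBLE  r5←0x30
6: ✓ ADDCS  r4←0x68
7: ✓ CMP  NZCV=0010
8: · MOVLT
9: ✓ ADDGT  r0←0x88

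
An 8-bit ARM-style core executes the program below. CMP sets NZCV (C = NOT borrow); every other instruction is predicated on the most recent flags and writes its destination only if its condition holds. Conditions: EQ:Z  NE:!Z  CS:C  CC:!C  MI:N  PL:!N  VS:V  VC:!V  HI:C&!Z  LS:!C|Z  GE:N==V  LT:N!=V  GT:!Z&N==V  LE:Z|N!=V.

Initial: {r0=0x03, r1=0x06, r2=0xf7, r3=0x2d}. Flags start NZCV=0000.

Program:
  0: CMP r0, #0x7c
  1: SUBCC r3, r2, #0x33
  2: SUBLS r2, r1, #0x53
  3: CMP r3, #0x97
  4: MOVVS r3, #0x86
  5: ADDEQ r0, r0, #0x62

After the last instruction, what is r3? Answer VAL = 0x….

[0] flags=1000 → (cmp)
[1] flags=1000 CC?T → r3=0xc4
[2] flags=1000 LS?T → r2=0xb3
[3] flags=0010 → (cmp)
[4] flags=0010 VS?F → skip
[5] flags=0010 EQ?F → skip

VAL = 0xc4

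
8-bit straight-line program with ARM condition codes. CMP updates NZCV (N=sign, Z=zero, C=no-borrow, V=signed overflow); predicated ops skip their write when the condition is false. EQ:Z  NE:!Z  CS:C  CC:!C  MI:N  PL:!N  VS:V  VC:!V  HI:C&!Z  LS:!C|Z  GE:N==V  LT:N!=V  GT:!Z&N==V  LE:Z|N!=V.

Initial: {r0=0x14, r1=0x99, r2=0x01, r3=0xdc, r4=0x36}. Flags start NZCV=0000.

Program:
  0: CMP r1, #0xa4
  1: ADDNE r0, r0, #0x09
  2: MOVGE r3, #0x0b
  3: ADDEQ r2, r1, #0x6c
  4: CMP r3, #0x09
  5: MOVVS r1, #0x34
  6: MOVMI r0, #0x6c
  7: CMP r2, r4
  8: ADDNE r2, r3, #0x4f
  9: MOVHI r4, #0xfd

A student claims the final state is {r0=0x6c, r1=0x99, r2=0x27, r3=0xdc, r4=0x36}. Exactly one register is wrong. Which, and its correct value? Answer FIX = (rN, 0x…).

FIX = (r2, 0x2b)

[0] flags=1000 → (cmp)
[1] flags=1000 NE?T → r0=0x1d
[2] flags=1000 GE?F → skip
[3] flags=1000 EQ?F → skip
[4] flags=1010 → (cmp)
[5] flags=1010 VS?F → skip
[6] flags=1010 MI?T → r0=0x6c
[7] flags=1000 → (cmp)
[8] flags=1000 NE?T → r2=0x2b
[9] flags=1000 HI?F → skip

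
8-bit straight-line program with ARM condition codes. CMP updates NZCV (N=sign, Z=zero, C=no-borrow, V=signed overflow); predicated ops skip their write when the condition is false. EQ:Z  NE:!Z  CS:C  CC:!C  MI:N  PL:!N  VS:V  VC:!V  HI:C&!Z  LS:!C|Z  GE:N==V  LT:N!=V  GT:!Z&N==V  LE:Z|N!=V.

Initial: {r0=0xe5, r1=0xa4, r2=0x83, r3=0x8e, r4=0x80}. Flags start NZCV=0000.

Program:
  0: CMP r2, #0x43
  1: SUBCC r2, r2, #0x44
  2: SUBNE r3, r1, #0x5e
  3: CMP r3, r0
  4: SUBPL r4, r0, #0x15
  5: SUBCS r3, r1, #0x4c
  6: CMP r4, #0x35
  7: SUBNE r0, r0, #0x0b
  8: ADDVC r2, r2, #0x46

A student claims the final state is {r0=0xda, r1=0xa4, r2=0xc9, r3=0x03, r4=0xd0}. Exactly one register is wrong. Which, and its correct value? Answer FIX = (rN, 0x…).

0: ✓ CMP  NZCV=0011
1: · SUBCC
2: ✓ SUBNE  r3←0x46
3: ✓ CMP  NZCV=0000
4: ✓ SUBPL  r4←0xd0
5: · SUBCS
6: ✓ CMP  NZCV=1010
7: ✓ SUBNE  r0←0xda
8: ✓ ADDVC  r2←0xc9

FIX = (r3, 0x46)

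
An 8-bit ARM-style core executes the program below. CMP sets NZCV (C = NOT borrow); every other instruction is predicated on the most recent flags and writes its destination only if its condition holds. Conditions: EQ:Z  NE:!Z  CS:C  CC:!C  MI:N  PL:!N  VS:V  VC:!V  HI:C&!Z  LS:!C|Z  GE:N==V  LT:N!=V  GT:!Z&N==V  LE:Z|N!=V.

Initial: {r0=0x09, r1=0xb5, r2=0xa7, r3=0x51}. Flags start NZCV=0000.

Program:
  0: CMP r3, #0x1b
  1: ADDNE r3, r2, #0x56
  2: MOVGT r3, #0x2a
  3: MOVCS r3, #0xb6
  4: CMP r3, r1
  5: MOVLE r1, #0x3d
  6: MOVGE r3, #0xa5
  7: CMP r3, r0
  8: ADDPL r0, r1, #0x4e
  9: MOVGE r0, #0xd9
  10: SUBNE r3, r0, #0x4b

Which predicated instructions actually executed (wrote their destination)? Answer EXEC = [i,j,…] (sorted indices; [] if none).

[0] flags=0010 → (cmp)
[1] flags=0010 NE?T → r3=0xfd
[2] flags=0010 GT?T → r3=0x2a
[3] flags=0010 CS?T → r3=0xb6
[4] flags=0010 → (cmp)
[5] flags=0010 LE?F → skip
[6] flags=0010 GE?T → r3=0xa5
[7] flags=1010 → (cmp)
[8] flags=1010 PL?F → skip
[9] flags=1010 GE?F → skip
[10] flags=1010 NE?T → r3=0xbe

EXEC = [1,2,3,6,10]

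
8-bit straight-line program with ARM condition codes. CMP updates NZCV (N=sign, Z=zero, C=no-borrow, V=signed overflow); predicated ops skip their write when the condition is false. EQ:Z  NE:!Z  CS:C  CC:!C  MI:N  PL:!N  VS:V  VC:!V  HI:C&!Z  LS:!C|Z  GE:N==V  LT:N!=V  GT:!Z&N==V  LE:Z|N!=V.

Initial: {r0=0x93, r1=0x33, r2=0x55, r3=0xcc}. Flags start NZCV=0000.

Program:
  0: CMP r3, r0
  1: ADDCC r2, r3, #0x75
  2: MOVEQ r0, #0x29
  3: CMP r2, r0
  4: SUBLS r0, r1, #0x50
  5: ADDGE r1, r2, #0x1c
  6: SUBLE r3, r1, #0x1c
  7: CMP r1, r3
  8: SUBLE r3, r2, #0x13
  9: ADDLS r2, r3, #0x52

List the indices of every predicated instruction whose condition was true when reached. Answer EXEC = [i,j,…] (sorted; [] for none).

EXEC = [4,5,9]

[0] flags=0010 → (cmp)
[1] flags=0010 CC?F → skip
[2] flags=0010 EQ?F → skip
[3] flags=1001 → (cmp)
[4] flags=1001 LS?T → r0=0xe3
[5] flags=1001 GE?T → r1=0x71
[6] flags=1001 LE?F → skip
[7] flags=1001 → (cmp)
[8] flags=1001 LE?F → skip
[9] flags=1001 LS?T → r2=0x1e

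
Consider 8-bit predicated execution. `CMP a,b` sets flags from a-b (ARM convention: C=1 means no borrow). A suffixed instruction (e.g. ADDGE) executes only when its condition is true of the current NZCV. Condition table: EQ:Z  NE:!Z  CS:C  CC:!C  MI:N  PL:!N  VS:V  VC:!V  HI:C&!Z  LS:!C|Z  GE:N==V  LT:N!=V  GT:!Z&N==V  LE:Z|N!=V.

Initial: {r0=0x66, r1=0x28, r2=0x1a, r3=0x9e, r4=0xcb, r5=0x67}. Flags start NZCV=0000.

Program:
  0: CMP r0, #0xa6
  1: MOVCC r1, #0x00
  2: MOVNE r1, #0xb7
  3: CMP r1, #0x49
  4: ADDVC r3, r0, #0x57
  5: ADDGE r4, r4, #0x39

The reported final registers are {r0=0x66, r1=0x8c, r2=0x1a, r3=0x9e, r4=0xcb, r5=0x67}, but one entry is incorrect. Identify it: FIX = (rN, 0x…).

FIX = (r1, 0xb7)

[0] flags=1001 → (cmp)
[1] flags=1001 CC?T → r1=0x00
[2] flags=1001 NE?T → r1=0xb7
[3] flags=0011 → (cmp)
[4] flags=0011 VC?F → skip
[5] flags=0011 GE?F → skip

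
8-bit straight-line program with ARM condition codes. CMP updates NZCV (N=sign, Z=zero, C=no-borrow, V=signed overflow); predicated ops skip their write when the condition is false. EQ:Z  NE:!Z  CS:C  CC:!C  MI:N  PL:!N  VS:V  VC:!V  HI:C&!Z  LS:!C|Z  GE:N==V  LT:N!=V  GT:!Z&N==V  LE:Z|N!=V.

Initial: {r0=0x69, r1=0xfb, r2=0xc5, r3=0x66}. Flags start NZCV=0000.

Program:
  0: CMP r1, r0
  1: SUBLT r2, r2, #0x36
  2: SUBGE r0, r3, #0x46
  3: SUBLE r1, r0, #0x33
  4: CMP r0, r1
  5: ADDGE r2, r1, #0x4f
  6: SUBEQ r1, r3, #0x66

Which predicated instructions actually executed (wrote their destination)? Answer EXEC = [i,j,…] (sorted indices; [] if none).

0: ✓ CMP  NZCV=1010
1: ✓ SUBLT  r2←0x8f
2: · SUBGE
3: ✓ SUBLE  r1←0x36
4: ✓ CMP  NZCV=0010
5: ✓ ADDGE  r2←0x85
6: · SUBEQ

EXEC = [1,3,5]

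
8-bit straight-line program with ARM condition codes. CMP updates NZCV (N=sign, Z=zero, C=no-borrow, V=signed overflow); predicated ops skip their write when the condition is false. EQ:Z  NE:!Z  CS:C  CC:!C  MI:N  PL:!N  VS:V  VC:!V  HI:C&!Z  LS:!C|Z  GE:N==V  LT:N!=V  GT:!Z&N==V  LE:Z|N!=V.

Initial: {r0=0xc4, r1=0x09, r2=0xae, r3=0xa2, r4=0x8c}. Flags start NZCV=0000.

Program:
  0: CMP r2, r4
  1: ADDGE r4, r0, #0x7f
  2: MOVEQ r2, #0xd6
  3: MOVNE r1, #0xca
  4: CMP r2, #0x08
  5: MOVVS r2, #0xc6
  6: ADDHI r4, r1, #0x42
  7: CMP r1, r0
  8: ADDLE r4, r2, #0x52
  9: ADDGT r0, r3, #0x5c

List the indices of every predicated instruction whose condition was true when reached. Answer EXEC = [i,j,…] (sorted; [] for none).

EXEC = [1,3,6,9]

[0] flags=0010 → (cmp)
[1] flags=0010 GE?T → r4=0x43
[2] flags=0010 EQ?F → skip
[3] flags=0010 NE?T → r1=0xca
[4] flags=1010 → (cmp)
[5] flags=1010 VS?F → skip
[6] flags=1010 HI?T → r4=0x0c
[7] flags=0010 → (cmp)
[8] flags=0010 LE?F → skip
[9] flags=0010 GT?T → r0=0xfe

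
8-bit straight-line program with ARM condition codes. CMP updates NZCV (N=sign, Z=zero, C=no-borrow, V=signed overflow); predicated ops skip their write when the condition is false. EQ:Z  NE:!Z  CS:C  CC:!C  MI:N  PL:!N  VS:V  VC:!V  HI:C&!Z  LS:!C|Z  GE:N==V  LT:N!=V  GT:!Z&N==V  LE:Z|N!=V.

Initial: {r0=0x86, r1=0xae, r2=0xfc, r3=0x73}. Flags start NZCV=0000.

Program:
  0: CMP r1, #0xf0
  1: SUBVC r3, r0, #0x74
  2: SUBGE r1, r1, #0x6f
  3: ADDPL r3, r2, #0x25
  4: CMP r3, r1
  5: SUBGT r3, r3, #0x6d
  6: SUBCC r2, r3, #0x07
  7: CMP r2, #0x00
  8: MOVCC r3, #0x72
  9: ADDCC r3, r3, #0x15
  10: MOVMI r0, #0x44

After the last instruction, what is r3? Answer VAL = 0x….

0: ✓ CMP  NZCV=1000
1: ✓ SUBVC  r3←0x12
2: · SUBGE
3: · ADDPL
4: ✓ CMP  NZCV=0000
5: ✓ SUBGT  r3←0xa5
6: ✓ SUBCC  r2←0x9e
7: ✓ CMP  NZCV=1010
8: · MOVCC
9: · ADDCC
10: ✓ MOVMI  r0←0x44

VAL = 0xa5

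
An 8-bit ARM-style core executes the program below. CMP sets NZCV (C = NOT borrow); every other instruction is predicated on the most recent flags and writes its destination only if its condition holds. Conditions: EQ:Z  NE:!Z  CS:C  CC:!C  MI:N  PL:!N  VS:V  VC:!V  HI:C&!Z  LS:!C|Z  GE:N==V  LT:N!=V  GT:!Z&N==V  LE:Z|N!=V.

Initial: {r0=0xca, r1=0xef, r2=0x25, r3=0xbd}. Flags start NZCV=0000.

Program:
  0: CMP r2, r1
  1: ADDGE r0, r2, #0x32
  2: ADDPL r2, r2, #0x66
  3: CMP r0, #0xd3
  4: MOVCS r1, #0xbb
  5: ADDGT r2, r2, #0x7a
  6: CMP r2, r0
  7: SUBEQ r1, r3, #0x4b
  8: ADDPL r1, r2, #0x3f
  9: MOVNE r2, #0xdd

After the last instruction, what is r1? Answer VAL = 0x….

VAL = 0xef

[0] flags=0000 → (cmp)
[1] flags=0000 GE?T → r0=0x57
[2] flags=0000 PL?T → r2=0x8b
[3] flags=1001 → (cmp)
[4] flags=1001 CS?F → skip
[5] flags=1001 GT?T → r2=0x05
[6] flags=1000 → (cmp)
[7] flags=1000 EQ?F → skip
[8] flags=1000 PL?F → skip
[9] flags=1000 NE?T → r2=0xdd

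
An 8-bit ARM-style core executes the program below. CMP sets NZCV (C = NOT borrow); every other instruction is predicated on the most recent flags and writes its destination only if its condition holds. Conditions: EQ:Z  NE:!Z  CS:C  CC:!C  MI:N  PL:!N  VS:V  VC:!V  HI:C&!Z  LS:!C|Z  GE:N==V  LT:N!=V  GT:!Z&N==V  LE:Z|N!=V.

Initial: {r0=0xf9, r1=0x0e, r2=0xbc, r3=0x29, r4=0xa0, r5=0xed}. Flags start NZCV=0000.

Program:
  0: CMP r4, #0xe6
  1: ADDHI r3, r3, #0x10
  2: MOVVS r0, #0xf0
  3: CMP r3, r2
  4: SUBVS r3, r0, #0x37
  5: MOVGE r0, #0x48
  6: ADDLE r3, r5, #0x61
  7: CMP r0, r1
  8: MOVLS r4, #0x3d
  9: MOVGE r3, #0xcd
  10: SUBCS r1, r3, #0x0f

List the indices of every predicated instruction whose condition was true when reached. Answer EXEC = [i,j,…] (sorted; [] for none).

EXEC = [5,9,10]

0: ✓ CMP  NZCV=1000
1: · ADDHI
2: · MOVVS
3: ✓ CMP  NZCV=0000
4: · SUBVS
5: ✓ MOVGE  r0←0x48
6: · ADDLE
7: ✓ CMP  NZCV=0010
8: · MOVLS
9: ✓ MOVGE  r3←0xcd
10: ✓ SUBCS  r1←0xbe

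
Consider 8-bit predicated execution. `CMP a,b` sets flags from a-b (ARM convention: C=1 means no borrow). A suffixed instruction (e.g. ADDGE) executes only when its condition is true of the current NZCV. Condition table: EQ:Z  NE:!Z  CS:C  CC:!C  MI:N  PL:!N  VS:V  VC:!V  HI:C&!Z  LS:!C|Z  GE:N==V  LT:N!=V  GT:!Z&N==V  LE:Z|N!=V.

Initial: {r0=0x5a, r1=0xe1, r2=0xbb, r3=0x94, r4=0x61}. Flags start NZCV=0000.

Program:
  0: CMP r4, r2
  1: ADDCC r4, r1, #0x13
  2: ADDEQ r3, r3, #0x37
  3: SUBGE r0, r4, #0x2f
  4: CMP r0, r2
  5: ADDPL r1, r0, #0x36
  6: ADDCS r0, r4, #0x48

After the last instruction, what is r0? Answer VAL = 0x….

VAL = 0x3c

0: ✓ CMP  NZCV=1001
1: ✓ ADDCC  r4←0xf4
2: · ADDEQ
3: ✓ SUBGE  r0←0xc5
4: ✓ CMP  NZCV=0010
5: ✓ ADDPL  r1←0xfb
6: ✓ ADDCS  r0←0x3c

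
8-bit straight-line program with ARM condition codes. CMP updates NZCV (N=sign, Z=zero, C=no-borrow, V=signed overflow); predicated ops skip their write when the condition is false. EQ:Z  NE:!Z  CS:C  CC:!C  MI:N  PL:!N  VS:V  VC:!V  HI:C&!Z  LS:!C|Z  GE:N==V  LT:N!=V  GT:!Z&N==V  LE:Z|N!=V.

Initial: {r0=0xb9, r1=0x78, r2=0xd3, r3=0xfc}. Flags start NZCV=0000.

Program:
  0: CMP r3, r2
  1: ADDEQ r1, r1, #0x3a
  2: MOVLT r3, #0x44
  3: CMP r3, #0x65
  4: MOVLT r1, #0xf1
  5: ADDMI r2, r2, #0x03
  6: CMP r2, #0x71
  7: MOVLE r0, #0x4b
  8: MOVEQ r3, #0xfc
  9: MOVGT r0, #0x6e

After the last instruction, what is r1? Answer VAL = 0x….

VAL = 0xf1

[0] flags=0010 → (cmp)
[1] flags=0010 EQ?F → skip
[2] flags=0010 LT?F → skip
[3] flags=1010 → (cmp)
[4] flags=1010 LT?T → r1=0xf1
[5] flags=1010 MI?T → r2=0xd6
[6] flags=0011 → (cmp)
[7] flags=0011 LE?T → r0=0x4b
[8] flags=0011 EQ?F → skip
[9] flags=0011 GT?F → skip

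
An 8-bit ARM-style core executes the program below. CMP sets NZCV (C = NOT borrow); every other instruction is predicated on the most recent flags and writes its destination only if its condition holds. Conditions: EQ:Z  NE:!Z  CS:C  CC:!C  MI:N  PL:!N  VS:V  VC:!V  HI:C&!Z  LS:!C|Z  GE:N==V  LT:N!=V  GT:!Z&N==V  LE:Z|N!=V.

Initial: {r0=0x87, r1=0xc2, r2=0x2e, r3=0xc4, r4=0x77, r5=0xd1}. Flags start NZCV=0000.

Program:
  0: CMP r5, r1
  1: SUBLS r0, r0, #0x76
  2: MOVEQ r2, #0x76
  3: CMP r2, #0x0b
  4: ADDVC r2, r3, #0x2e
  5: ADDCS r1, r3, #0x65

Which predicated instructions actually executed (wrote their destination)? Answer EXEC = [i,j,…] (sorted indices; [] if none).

EXEC = [4,5]

0: ✓ CMP  NZCV=0010
1: · SUBLS
2: · MOVEQ
3: ✓ CMP  NZCV=0010
4: ✓ ADDVC  r2←0xf2
5: ✓ ADDCS  r1←0x29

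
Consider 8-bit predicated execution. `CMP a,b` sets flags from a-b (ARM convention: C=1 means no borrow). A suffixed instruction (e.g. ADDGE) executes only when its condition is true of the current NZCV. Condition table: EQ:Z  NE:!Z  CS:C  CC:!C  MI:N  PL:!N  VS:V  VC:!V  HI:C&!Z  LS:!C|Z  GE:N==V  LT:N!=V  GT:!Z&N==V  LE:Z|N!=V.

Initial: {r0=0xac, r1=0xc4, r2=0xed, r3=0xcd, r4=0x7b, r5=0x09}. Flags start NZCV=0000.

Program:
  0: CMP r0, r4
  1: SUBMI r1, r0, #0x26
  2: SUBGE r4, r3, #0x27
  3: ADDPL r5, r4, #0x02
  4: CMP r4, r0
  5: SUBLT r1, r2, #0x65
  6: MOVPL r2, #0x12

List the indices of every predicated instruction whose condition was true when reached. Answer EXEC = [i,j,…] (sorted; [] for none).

0: ✓ CMP  NZCV=0011
1: · SUBMI
2: · SUBGE
3: ✓ ADDPL  r5←0x7d
4: ✓ CMP  NZCV=1001
5: · SUBLT
6: · MOVPL

EXEC = [3]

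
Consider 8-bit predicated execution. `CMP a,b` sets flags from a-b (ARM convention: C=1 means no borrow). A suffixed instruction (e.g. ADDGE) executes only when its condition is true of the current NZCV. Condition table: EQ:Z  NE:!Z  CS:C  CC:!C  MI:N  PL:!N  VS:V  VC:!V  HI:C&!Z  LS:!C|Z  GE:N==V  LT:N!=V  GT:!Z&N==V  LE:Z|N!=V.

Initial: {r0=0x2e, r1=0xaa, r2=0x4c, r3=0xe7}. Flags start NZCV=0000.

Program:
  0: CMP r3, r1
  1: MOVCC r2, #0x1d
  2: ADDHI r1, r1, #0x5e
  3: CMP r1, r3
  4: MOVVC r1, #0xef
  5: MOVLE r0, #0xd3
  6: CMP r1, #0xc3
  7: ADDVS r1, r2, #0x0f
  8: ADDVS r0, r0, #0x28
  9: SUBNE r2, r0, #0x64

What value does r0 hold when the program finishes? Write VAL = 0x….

0: ✓ CMP  NZCV=0010
1: · MOVCC
2: ✓ ADDHI  r1←0x08
3: ✓ CMP  NZCV=0000
4: ✓ MOVVC  r1←0xef
5: · MOVLE
6: ✓ CMP  NZCV=0010
7: · ADDVS
8: · ADDVS
9: ✓ SUBNE  r2←0xca

VAL = 0x2e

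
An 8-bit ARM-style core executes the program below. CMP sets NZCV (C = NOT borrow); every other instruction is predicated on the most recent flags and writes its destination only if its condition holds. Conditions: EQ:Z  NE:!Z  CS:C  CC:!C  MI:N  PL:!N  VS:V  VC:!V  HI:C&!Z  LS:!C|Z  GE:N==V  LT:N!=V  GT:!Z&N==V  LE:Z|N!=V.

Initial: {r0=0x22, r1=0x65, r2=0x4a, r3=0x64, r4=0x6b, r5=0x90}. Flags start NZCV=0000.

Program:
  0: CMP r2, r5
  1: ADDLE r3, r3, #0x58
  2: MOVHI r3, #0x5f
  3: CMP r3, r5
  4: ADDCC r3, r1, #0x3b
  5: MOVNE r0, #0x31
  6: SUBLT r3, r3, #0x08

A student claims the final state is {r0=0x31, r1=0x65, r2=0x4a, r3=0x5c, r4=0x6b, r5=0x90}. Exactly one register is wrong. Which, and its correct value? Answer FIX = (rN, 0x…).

FIX = (r3, 0xa0)

[0] flags=1001 → (cmp)
[1] flags=1001 LE?F → skip
[2] flags=1001 HI?F → skip
[3] flags=1001 → (cmp)
[4] flags=1001 CC?T → r3=0xa0
[5] flags=1001 NE?T → r0=0x31
[6] flags=1001 LT?F → skip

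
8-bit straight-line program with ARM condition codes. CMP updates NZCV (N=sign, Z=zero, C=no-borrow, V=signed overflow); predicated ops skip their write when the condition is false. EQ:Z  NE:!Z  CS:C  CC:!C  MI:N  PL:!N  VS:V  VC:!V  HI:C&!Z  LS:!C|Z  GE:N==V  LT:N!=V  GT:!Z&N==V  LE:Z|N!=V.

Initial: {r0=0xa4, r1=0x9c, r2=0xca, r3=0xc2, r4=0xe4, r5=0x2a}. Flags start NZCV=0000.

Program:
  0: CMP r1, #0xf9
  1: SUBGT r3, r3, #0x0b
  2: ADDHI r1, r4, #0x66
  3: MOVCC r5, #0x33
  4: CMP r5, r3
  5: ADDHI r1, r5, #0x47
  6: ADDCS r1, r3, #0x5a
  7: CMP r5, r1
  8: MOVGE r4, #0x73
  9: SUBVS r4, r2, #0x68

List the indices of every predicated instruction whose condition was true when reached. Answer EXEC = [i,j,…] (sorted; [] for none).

EXEC = [3,8,9]

0: ✓ CMP  NZCV=1000
1: · SUBGT
2: · ADDHI
3: ✓ MOVCC  r5←0x33
4: ✓ CMP  NZCV=0000
5: · ADDHI
6: · ADDCS
7: ✓ CMP  NZCV=1001
8: ✓ MOVGE  r4←0x73
9: ✓ SUBVS  r4←0x62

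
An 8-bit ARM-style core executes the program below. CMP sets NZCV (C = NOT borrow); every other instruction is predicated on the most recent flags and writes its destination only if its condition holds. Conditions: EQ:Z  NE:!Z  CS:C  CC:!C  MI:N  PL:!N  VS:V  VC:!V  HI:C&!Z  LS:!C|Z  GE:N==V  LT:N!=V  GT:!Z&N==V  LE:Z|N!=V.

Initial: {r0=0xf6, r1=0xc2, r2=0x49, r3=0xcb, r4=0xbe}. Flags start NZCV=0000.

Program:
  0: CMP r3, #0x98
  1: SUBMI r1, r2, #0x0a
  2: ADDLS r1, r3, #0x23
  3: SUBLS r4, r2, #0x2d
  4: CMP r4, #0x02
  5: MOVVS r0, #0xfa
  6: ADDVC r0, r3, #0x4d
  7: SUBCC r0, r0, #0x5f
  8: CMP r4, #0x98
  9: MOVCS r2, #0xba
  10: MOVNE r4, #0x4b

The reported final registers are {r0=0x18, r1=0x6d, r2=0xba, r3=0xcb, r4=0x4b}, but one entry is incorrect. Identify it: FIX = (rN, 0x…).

0: ✓ CMP  NZCV=0010
1: · SUBMI
2: · ADDLS
3: · SUBLS
4: ✓ CMP  NZCV=1010
5: · MOVVS
6: ✓ ADDVC  r0←0x18
7: · SUBCC
8: ✓ CMP  NZCV=0010
9: ✓ MOVCS  r2←0xba
10: ✓ MOVNE  r4←0x4b

FIX = (r1, 0xc2)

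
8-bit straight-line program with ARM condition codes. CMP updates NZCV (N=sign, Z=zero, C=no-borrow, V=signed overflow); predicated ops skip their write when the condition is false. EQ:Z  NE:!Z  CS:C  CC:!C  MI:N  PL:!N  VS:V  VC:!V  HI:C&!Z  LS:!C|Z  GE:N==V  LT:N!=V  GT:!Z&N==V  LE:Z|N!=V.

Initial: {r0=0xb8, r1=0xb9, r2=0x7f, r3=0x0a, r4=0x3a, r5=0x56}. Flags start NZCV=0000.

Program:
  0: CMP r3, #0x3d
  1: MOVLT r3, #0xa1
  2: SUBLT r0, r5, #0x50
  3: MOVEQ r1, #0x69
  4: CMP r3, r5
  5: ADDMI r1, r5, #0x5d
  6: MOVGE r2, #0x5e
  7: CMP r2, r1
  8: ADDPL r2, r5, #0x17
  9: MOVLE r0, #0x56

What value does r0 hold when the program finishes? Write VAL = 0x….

VAL = 0x06

0: ✓ CMP  NZCV=1000
1: ✓ MOVLT  r3←0xa1
2: ✓ SUBLT  r0←0x06
3: · MOVEQ
4: ✓ CMP  NZCV=0011
5: · ADDMI
6: · MOVGE
7: ✓ CMP  NZCV=1001
8: · ADDPL
9: · MOVLE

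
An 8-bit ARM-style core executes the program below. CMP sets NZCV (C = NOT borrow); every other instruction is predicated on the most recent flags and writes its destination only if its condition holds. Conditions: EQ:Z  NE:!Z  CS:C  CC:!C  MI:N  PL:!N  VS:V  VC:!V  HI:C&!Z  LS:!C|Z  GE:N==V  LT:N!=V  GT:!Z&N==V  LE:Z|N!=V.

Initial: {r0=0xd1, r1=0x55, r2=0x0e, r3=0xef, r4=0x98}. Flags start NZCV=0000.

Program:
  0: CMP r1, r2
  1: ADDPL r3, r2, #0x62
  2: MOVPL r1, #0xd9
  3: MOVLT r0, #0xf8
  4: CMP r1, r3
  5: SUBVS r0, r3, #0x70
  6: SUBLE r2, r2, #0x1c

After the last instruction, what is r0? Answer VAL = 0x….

0: ✓ CMP  NZCV=0010
1: ✓ ADDPL  r3←0x70
2: ✓ MOVPL  r1←0xd9
3: · MOVLT
4: ✓ CMP  NZCV=0011
5: ✓ SUBVS  r0←0x00
6: ✓ SUBLE  r2←0xf2

VAL = 0x00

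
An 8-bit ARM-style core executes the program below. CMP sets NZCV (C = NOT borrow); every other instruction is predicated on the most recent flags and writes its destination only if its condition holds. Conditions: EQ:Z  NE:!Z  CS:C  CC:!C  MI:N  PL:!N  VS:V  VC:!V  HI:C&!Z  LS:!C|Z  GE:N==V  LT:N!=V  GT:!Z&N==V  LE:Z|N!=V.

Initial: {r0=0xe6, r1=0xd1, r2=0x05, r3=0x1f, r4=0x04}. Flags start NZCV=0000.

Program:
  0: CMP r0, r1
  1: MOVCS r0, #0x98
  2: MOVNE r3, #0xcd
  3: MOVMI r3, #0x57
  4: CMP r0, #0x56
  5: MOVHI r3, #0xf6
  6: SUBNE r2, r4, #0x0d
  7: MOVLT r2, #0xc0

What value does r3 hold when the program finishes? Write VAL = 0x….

VAL = 0xf6

[0] flags=0010 → (cmp)
[1] flags=0010 CS?T → r0=0x98
[2] flags=0010 NE?T → r3=0xcd
[3] flags=0010 MI?F → skip
[4] flags=0011 → (cmp)
[5] flags=0011 HI?T → r3=0xf6
[6] flags=0011 NE?T → r2=0xf7
[7] flags=0011 LT?T → r2=0xc0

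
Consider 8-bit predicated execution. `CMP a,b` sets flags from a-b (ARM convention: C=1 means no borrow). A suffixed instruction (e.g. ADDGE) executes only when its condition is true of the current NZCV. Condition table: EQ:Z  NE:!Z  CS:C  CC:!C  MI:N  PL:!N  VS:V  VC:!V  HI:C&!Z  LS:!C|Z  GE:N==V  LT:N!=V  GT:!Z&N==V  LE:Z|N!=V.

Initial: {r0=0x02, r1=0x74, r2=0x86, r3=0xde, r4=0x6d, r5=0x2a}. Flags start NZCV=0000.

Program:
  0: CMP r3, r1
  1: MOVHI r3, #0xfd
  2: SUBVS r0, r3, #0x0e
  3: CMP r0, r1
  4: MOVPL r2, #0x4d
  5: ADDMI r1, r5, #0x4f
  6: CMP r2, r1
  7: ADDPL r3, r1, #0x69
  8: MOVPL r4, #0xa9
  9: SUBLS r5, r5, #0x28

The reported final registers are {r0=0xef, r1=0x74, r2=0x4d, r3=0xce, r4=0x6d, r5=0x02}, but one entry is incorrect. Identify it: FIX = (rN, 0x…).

[0] flags=0011 → (cmp)
[1] flags=0011 HI?T → r3=0xfd
[2] flags=0011 VS?T → r0=0xef
[3] flags=0011 → (cmp)
[4] flags=0011 PL?T → r2=0x4d
[5] flags=0011 MI?F → skip
[6] flags=1000 → (cmp)
[7] flags=1000 PL?F → skip
[8] flags=1000 PL?F → skip
[9] flags=1000 LS?T → r5=0x02

FIX = (r3, 0xfd)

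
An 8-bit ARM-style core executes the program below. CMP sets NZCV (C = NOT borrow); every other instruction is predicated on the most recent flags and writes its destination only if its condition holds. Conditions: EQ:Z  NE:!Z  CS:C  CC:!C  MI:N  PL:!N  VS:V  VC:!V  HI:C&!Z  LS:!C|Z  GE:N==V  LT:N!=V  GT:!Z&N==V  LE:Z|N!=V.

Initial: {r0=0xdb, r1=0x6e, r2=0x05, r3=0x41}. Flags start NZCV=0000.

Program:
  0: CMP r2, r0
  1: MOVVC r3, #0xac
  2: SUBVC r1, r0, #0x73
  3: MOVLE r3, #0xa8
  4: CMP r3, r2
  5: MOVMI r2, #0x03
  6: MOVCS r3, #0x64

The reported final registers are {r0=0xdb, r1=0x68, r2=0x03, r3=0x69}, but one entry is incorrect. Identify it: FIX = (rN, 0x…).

0: ✓ CMP  NZCV=0000
1: ✓ MOVVC  r3←0xac
2: ✓ SUBVC  r1←0x68
3: · MOVLE
4: ✓ CMP  NZCV=1010
5: ✓ MOVMI  r2←0x03
6: ✓ MOVCS  r3←0x64

FIX = (r3, 0x64)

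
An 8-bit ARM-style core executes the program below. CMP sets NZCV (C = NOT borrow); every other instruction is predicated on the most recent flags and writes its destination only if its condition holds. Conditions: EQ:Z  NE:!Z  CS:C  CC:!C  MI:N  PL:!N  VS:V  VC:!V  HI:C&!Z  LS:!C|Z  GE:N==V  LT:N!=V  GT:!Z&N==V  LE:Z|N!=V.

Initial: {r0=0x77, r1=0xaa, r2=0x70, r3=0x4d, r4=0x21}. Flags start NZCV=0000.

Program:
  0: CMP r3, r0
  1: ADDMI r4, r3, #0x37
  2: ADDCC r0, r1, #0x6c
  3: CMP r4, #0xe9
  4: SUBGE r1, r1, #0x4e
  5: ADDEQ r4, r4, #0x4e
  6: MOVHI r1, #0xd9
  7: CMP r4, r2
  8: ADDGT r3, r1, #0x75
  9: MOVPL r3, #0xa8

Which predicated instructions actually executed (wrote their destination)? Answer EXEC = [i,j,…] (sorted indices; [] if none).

[0] flags=1000 → (cmp)
[1] flags=1000 MI?T → r4=0x84
[2] flags=1000 CC?T → r0=0x16
[3] flags=1000 → (cmp)
[4] flags=1000 GE?F → skip
[5] flags=1000 EQ?F → skip
[6] flags=1000 HI?F → skip
[7] flags=0011 → (cmp)
[8] flags=0011 GT?F → skip
[9] flags=0011 PL?T → r3=0xa8

EXEC = [1,2,9]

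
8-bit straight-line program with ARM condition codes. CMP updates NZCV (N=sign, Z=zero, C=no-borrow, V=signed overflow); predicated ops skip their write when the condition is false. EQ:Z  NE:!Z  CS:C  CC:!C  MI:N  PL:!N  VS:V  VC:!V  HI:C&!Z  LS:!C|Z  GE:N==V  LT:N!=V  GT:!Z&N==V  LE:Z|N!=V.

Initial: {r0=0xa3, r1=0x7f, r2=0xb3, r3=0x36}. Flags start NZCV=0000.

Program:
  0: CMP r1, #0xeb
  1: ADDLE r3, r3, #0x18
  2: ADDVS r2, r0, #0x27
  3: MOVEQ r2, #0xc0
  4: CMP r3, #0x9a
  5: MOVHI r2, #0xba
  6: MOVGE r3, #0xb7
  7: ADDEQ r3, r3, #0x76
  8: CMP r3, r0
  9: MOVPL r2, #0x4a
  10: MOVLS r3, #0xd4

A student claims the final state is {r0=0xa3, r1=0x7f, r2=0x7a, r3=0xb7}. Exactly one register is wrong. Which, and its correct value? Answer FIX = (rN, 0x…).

FIX = (r2, 0x4a)

[0] flags=1001 → (cmp)
[1] flags=1001 LE?F → skip
[2] flags=1001 VS?T → r2=0xca
[3] flags=1001 EQ?F → skip
[4] flags=1001 → (cmp)
[5] flags=1001 HI?F → skip
[6] flags=1001 GE?T → r3=0xb7
[7] flags=1001 EQ?F → skip
[8] flags=0010 → (cmp)
[9] flags=0010 PL?T → r2=0x4a
[10] flags=0010 LS?F → skip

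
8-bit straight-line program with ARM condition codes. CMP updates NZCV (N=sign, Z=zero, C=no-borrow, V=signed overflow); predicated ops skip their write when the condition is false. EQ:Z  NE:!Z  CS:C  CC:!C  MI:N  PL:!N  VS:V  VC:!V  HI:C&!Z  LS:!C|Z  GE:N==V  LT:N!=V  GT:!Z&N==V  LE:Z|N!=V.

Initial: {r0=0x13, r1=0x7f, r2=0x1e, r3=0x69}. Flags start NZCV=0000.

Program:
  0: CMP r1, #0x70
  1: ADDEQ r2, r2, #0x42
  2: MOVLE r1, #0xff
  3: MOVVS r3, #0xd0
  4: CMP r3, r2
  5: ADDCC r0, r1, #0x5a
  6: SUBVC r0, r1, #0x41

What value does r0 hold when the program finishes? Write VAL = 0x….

VAL = 0x3e

[0] flags=0010 → (cmp)
[1] flags=0010 EQ?F → skip
[2] flags=0010 LE?F → skip
[3] flags=0010 VS?F → skip
[4] flags=0010 → (cmp)
[5] flags=0010 CC?F → skip
[6] flags=0010 VC?T → r0=0x3e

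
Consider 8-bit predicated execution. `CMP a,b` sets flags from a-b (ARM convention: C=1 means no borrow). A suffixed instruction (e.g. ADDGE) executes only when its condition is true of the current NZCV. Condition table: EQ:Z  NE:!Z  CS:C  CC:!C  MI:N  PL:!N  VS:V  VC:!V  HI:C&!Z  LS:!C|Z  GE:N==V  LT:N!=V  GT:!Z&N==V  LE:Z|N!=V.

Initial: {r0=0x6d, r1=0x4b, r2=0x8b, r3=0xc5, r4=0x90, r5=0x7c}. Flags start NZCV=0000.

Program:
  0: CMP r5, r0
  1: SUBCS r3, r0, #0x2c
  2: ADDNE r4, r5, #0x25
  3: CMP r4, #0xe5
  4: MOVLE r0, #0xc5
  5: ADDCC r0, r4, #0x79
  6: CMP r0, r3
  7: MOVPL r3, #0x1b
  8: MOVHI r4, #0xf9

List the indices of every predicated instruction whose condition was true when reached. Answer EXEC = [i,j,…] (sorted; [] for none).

[0] flags=0010 → (cmp)
[1] flags=0010 CS?T → r3=0x41
[2] flags=0010 NE?T → r4=0xa1
[3] flags=1000 → (cmp)
[4] flags=1000 LE?T → r0=0xc5
[5] flags=1000 CC?T → r0=0x1a
[6] flags=1000 → (cmp)
[7] flags=1000 PL?F → skip
[8] flags=1000 HI?F → skip

EXEC = [1,2,4,5]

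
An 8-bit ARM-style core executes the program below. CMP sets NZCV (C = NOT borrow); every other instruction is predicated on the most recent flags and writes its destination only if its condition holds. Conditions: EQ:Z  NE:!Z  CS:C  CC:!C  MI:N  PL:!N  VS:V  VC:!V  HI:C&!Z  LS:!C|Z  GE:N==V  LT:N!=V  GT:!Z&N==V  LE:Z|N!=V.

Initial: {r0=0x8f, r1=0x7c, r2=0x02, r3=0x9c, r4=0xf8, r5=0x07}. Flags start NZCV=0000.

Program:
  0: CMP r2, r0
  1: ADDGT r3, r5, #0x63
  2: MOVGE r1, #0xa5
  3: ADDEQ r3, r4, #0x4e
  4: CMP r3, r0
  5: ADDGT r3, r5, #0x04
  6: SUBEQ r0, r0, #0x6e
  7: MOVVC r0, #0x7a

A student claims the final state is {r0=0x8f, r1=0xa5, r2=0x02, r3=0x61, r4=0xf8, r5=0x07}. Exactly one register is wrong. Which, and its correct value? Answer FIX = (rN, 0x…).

[0] flags=0000 → (cmp)
[1] flags=0000 GT?T → r3=0x6a
[2] flags=0000 GE?T → r1=0xa5
[3] flags=0000 EQ?F → skip
[4] flags=1001 → (cmp)
[5] flags=1001 GT?T → r3=0x0b
[6] flags=1001 EQ?F → skip
[7] flags=1001 VC?F → skip

FIX = (r3, 0x0b)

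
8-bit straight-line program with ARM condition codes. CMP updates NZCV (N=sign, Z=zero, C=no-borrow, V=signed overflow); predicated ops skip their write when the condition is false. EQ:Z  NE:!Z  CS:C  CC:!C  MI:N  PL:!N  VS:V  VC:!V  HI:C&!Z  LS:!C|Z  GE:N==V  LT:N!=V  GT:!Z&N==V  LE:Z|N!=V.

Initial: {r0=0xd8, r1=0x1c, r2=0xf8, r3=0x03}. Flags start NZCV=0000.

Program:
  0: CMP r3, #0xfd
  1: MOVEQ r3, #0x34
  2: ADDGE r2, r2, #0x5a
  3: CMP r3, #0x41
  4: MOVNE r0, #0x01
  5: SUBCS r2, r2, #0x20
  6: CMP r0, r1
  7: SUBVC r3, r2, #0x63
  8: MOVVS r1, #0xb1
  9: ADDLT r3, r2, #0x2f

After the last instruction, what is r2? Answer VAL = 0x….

0: ✓ CMP  NZCV=0000
1: · MOVEQ
2: ✓ ADDGE  r2←0x52
3: ✓ CMP  NZCV=1000
4: ✓ MOVNE  r0←0x01
5: · SUBCS
6: ✓ CMP  NZCV=1000
7: ✓ SUBVC  r3←0xef
8: · MOVVS
9: ✓ ADDLT  r3←0x81

VAL = 0x52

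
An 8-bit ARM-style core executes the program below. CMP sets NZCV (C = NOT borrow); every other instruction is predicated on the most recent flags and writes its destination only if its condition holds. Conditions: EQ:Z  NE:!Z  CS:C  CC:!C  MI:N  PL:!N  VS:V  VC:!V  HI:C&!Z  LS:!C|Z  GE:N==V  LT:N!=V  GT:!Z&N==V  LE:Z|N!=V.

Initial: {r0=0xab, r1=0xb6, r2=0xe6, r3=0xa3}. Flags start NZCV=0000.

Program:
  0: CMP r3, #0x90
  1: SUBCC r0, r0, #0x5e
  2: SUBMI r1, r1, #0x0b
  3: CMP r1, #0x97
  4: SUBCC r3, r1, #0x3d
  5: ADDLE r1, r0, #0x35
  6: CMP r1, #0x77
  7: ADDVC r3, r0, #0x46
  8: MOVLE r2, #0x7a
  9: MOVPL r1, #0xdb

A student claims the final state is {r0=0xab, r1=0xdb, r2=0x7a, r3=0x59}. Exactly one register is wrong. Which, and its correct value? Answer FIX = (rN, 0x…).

[0] flags=0010 → (cmp)
[1] flags=0010 CC?F → skip
[2] flags=0010 MI?F → skip
[3] flags=0010 → (cmp)
[4] flags=0010 CC?F → skip
[5] flags=0010 LE?F → skip
[6] flags=0011 → (cmp)
[7] flags=0011 VC?F → skip
[8] flags=0011 LE?T → r2=0x7a
[9] flags=0011 PL?T → r1=0xdb

FIX = (r3, 0xa3)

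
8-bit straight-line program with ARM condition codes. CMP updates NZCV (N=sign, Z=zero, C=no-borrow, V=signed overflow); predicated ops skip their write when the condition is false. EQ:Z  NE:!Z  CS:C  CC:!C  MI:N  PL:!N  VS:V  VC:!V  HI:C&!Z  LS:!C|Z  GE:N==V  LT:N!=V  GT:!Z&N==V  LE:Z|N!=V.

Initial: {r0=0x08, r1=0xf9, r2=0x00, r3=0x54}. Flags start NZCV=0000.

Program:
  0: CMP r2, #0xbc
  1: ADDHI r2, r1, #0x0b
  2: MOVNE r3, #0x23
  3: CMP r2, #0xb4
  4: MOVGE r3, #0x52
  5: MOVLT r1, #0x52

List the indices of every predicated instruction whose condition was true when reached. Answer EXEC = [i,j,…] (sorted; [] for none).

0: ✓ CMP  NZCV=0000
1: · ADDHI
2: ✓ MOVNE  r3←0x23
3: ✓ CMP  NZCV=0000
4: ✓ MOVGE  r3←0x52
5: · MOVLT

EXEC = [2,4]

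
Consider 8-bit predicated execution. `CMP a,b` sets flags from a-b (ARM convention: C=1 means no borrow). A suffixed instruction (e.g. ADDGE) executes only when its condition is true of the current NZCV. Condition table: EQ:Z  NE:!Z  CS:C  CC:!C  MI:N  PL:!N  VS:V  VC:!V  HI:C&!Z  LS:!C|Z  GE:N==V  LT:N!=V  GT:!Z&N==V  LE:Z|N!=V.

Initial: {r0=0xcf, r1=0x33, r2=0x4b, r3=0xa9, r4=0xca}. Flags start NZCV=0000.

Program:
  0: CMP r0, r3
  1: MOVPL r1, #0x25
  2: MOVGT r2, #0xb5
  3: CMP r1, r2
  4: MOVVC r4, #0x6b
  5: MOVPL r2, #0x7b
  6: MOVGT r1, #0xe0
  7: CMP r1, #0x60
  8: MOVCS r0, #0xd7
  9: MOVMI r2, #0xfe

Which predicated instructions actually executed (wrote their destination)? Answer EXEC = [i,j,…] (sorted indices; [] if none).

0: ✓ CMP  NZCV=0010
1: ✓ MOVPL  r1←0x25
2: ✓ MOVGT  r2←0xb5
3: ✓ CMP  NZCV=0000
4: ✓ MOVVC  r4←0x6b
5: ✓ MOVPL  r2←0x7b
6: ✓ MOVGT  r1←0xe0
7: ✓ CMP  NZCV=1010
8: ✓ MOVCS  r0←0xd7
9: ✓ MOVMI  r2←0xfe

EXEC = [1,2,4,5,6,8,9]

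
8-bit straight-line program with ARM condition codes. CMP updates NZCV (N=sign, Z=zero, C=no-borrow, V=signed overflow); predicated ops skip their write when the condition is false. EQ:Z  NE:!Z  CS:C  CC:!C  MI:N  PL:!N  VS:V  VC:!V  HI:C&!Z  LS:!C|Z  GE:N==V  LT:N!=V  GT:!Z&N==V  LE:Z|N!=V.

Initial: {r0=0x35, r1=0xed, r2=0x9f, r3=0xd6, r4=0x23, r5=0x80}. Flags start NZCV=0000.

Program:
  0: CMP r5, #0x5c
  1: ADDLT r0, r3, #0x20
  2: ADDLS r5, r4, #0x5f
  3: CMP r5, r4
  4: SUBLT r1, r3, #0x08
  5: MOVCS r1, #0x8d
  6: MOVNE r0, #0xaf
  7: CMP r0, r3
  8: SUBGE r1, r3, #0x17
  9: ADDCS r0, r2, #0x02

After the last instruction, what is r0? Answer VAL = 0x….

[0] flags=0011 → (cmp)
[1] flags=0011 LT?T → r0=0xf6
[2] flags=0011 LS?F → skip
[3] flags=0011 → (cmp)
[4] flags=0011 LT?T → r1=0xce
[5] flags=0011 CS?T → r1=0x8d
[6] flags=0011 NE?T → r0=0xaf
[7] flags=1000 → (cmp)
[8] flags=1000 GE?F → skip
[9] flags=1000 CS?F → skip

VAL = 0xaf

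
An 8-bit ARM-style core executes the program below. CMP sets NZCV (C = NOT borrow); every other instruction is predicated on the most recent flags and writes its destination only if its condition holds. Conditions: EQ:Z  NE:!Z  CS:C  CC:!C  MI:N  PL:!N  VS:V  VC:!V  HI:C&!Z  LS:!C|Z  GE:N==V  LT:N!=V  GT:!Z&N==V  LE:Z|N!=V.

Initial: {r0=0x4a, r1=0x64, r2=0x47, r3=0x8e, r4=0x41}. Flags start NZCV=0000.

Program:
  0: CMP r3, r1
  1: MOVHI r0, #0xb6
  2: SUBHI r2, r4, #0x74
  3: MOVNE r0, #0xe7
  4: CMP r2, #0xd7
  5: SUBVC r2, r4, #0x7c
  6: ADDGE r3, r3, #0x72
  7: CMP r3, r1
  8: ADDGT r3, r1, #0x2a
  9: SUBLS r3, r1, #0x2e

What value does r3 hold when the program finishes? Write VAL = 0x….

0: ✓ CMP  NZCV=0011
1: ✓ MOVHI  r0←0xb6
2: ✓ SUBHI  r2←0xcd
3: ✓ MOVNE  r0←0xe7
4: ✓ CMP  NZCV=1000
5: ✓ SUBVC  r2←0xc5
6: · ADDGE
7: ✓ CMP  NZCV=0011
8: · ADDGT
9: · SUBLS

VAL = 0x8e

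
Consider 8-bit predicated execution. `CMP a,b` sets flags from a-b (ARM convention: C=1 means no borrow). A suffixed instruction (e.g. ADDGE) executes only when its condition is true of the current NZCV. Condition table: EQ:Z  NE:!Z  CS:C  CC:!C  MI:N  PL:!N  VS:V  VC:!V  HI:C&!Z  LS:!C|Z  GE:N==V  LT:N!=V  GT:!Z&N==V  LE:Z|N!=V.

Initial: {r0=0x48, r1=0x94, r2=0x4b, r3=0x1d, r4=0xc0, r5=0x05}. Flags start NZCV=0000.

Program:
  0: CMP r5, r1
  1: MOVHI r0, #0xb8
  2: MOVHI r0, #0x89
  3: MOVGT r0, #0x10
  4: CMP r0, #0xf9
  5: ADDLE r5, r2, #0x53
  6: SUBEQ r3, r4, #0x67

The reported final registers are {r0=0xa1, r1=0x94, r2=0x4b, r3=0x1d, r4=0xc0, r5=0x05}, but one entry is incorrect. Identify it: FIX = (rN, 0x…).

FIX = (r0, 0x10)

0: ✓ CMP  NZCV=0000
1: · MOVHI
2: · MOVHI
3: ✓ MOVGT  r0←0x10
4: ✓ CMP  NZCV=0000
5: · ADDLE
6: · SUBEQ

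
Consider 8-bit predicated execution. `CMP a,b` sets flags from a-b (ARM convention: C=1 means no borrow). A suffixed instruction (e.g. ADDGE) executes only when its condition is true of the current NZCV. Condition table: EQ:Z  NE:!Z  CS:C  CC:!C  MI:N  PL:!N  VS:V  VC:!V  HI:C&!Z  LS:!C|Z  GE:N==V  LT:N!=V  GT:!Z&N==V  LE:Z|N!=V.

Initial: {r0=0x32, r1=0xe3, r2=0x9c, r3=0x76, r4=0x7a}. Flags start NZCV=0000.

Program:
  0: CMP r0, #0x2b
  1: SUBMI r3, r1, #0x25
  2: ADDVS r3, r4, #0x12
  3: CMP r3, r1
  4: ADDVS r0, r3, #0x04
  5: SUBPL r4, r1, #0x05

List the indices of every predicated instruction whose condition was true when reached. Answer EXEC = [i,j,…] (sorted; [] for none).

EXEC = [4]

0: ✓ CMP  NZCV=0010
1: · SUBMI
2: · ADDVS
3: ✓ CMP  NZCV=1001
4: ✓ ADDVS  r0←0x7a
5: · SUBPL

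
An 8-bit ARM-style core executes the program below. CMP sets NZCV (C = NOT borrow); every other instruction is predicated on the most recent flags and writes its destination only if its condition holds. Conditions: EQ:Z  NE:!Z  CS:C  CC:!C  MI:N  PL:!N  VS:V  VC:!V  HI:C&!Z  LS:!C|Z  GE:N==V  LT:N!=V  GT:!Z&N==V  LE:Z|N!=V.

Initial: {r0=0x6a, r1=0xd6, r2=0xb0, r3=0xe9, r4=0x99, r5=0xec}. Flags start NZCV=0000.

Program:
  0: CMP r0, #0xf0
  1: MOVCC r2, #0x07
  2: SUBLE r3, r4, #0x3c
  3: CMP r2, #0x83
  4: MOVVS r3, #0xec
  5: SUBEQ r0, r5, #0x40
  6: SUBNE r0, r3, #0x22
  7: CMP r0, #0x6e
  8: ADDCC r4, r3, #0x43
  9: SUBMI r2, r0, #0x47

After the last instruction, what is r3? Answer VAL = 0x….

VAL = 0xec

0: ✓ CMP  NZCV=0000
1: ✓ MOVCC  r2←0x07
2: · SUBLE
3: ✓ CMP  NZCV=1001
4: ✓ MOVVS  r3←0xec
5: · SUBEQ
6: ✓ SUBNE  r0←0xca
7: ✓ CMP  NZCV=0011
8: · ADDCC
9: · SUBMI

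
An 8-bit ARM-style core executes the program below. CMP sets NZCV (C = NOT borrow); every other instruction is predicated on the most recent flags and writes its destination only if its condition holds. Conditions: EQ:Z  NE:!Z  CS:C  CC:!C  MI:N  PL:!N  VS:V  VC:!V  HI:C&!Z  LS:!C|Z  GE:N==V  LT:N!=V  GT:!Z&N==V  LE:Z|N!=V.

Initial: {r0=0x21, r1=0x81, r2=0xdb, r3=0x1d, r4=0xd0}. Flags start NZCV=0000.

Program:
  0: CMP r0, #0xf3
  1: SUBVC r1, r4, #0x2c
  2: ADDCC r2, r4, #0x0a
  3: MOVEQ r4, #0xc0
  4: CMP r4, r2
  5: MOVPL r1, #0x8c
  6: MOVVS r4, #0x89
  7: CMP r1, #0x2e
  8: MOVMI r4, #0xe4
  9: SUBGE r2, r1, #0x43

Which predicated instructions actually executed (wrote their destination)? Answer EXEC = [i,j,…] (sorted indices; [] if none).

0: ✓ CMP  NZCV=0000
1: ✓ SUBVC  r1←0xa4
2: ✓ ADDCC  r2←0xda
3: · MOVEQ
4: ✓ CMP  NZCV=1000
5: · MOVPL
6: · MOVVS
7: ✓ CMP  NZCV=0011
8: · MOVMI
9: · SUBGE

EXEC = [1,2]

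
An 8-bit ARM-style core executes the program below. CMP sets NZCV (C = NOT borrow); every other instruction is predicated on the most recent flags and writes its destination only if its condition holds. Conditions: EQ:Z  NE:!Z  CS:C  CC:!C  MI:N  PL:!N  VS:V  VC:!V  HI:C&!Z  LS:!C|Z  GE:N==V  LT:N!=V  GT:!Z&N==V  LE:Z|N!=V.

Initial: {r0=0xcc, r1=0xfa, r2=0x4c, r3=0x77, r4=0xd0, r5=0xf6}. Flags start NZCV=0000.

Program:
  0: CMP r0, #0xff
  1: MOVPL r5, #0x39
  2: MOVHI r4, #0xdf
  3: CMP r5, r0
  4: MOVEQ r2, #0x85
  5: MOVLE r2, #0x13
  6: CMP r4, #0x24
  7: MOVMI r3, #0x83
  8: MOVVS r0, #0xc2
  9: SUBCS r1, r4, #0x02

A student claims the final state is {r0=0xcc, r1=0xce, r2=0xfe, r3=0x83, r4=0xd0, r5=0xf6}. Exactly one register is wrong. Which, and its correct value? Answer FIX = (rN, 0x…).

[0] flags=1000 → (cmp)
[1] flags=1000 PL?F → skip
[2] flags=1000 HI?F → skip
[3] flags=0010 → (cmp)
[4] flags=0010 EQ?F → skip
[5] flags=0010 LE?F → skip
[6] flags=1010 → (cmp)
[7] flags=1010 MI?T → r3=0x83
[8] flags=1010 VS?F → skip
[9] flags=1010 CS?T → r1=0xce

FIX = (r2, 0x4c)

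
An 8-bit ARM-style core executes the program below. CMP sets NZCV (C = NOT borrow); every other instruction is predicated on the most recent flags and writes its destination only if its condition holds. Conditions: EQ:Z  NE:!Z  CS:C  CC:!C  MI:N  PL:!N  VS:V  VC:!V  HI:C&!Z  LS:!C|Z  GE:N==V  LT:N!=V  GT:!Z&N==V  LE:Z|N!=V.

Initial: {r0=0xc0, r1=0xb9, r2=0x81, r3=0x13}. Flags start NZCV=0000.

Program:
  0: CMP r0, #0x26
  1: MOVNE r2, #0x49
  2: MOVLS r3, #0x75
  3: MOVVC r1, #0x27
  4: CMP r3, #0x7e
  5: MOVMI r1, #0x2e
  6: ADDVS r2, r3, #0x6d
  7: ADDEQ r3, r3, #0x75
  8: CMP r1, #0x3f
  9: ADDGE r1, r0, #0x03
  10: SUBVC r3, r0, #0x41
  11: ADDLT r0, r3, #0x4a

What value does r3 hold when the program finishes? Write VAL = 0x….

0: ✓ CMP  NZCV=1010
1: ✓ MOVNE  r2←0x49
2: · MOVLS
3: ✓ MOVVC  r1←0x27
4: ✓ CMP  NZCV=1000
5: ✓ MOVMI  r1←0x2e
6: · ADDVS
7: · ADDEQ
8: ✓ CMP  NZCV=1000
9: · ADDGE
10: ✓ SUBVC  r3←0x7f
11: ✓ ADDLT  r0←0xc9

VAL = 0x7f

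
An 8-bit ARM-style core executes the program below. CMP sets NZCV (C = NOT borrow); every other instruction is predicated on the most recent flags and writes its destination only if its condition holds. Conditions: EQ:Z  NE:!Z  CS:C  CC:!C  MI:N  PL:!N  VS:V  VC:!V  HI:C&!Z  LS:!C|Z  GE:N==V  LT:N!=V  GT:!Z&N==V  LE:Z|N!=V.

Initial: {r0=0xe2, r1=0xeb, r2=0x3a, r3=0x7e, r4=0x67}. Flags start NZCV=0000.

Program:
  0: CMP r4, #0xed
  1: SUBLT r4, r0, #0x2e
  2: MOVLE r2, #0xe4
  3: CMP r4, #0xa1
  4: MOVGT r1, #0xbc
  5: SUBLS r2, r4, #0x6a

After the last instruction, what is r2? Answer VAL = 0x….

VAL = 0xfd

[0] flags=0000 → (cmp)
[1] flags=0000 LT?F → skip
[2] flags=0000 LE?F → skip
[3] flags=1001 → (cmp)
[4] flags=1001 GT?T → r1=0xbc
[5] flags=1001 LS?T → r2=0xfd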